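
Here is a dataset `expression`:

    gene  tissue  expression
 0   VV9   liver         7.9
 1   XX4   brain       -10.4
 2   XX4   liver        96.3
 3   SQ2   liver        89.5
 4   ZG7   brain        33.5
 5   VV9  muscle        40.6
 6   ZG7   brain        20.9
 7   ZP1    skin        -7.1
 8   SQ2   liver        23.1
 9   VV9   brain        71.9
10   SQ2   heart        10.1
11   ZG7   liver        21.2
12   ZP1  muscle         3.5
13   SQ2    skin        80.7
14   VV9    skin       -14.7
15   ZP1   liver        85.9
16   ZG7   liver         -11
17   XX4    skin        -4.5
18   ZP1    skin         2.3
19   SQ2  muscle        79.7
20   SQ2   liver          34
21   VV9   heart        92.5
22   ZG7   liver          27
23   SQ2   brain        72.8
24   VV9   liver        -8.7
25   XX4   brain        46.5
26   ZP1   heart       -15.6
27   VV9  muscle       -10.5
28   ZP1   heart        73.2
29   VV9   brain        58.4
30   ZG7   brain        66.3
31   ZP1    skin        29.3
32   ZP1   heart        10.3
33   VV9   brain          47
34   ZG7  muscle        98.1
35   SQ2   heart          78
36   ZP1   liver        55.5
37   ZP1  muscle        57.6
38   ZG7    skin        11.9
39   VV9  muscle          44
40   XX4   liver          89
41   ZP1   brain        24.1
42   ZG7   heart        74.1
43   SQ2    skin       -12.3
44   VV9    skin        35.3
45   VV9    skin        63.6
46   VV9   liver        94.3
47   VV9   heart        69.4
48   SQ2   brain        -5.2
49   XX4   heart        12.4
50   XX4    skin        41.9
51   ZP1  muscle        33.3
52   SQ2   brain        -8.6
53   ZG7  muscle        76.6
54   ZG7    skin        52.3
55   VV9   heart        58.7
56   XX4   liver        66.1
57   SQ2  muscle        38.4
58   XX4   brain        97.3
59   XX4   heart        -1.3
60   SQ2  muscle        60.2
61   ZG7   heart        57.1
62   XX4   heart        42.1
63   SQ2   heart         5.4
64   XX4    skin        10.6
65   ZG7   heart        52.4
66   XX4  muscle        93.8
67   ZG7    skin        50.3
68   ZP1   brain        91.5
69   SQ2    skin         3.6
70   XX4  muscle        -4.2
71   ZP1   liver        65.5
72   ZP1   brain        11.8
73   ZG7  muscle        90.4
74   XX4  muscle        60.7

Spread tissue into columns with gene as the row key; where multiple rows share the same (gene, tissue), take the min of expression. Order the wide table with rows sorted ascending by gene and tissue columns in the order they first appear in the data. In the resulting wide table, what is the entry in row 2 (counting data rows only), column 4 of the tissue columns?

-14.7

With rows sorted ascending by gene, row 2 is gene=VV9. tissue columns in first-appearance order: liver, brain, muscle, skin, heart; column 4 is skin.
Long rows with gene=VV9, tissue=skin: min(-14.7, 35.3, 63.6) = -14.7.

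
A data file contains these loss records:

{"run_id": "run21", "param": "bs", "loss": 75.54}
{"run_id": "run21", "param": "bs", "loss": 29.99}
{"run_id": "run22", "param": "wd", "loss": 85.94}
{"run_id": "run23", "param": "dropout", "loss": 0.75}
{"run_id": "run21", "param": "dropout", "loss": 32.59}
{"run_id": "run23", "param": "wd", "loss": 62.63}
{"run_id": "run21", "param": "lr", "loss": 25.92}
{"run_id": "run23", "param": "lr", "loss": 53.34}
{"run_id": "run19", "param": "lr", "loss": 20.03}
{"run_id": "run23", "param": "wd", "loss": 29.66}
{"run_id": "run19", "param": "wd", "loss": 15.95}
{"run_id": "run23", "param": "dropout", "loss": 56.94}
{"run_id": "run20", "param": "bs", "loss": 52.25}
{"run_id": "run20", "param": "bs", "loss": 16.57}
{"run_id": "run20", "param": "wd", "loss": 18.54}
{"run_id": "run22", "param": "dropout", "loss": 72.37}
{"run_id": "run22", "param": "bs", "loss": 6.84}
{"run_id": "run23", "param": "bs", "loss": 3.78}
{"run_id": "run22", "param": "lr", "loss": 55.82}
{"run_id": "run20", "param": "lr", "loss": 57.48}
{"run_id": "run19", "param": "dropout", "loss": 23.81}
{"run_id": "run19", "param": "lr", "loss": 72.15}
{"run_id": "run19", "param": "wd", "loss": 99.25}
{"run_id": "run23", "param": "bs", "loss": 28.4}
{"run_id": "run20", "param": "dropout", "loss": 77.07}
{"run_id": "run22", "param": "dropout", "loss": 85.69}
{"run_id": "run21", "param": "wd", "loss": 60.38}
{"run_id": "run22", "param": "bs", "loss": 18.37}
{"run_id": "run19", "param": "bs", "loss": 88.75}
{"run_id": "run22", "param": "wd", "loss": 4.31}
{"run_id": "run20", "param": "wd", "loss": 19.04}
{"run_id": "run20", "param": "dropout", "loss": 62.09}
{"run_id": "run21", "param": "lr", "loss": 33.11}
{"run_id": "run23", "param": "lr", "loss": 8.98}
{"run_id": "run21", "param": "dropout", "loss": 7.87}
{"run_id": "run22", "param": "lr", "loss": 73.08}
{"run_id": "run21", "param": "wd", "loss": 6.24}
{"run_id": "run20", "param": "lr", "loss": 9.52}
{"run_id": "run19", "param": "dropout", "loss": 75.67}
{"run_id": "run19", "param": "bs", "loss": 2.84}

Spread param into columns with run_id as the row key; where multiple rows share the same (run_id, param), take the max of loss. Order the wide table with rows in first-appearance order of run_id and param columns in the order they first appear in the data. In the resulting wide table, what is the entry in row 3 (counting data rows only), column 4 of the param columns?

With rows in first-appearance order of run_id, row 3 is run_id=run23. param columns in first-appearance order: bs, wd, dropout, lr; column 4 is lr.
Long rows with run_id=run23, param=lr: max(53.34, 8.98) = 53.34.

53.34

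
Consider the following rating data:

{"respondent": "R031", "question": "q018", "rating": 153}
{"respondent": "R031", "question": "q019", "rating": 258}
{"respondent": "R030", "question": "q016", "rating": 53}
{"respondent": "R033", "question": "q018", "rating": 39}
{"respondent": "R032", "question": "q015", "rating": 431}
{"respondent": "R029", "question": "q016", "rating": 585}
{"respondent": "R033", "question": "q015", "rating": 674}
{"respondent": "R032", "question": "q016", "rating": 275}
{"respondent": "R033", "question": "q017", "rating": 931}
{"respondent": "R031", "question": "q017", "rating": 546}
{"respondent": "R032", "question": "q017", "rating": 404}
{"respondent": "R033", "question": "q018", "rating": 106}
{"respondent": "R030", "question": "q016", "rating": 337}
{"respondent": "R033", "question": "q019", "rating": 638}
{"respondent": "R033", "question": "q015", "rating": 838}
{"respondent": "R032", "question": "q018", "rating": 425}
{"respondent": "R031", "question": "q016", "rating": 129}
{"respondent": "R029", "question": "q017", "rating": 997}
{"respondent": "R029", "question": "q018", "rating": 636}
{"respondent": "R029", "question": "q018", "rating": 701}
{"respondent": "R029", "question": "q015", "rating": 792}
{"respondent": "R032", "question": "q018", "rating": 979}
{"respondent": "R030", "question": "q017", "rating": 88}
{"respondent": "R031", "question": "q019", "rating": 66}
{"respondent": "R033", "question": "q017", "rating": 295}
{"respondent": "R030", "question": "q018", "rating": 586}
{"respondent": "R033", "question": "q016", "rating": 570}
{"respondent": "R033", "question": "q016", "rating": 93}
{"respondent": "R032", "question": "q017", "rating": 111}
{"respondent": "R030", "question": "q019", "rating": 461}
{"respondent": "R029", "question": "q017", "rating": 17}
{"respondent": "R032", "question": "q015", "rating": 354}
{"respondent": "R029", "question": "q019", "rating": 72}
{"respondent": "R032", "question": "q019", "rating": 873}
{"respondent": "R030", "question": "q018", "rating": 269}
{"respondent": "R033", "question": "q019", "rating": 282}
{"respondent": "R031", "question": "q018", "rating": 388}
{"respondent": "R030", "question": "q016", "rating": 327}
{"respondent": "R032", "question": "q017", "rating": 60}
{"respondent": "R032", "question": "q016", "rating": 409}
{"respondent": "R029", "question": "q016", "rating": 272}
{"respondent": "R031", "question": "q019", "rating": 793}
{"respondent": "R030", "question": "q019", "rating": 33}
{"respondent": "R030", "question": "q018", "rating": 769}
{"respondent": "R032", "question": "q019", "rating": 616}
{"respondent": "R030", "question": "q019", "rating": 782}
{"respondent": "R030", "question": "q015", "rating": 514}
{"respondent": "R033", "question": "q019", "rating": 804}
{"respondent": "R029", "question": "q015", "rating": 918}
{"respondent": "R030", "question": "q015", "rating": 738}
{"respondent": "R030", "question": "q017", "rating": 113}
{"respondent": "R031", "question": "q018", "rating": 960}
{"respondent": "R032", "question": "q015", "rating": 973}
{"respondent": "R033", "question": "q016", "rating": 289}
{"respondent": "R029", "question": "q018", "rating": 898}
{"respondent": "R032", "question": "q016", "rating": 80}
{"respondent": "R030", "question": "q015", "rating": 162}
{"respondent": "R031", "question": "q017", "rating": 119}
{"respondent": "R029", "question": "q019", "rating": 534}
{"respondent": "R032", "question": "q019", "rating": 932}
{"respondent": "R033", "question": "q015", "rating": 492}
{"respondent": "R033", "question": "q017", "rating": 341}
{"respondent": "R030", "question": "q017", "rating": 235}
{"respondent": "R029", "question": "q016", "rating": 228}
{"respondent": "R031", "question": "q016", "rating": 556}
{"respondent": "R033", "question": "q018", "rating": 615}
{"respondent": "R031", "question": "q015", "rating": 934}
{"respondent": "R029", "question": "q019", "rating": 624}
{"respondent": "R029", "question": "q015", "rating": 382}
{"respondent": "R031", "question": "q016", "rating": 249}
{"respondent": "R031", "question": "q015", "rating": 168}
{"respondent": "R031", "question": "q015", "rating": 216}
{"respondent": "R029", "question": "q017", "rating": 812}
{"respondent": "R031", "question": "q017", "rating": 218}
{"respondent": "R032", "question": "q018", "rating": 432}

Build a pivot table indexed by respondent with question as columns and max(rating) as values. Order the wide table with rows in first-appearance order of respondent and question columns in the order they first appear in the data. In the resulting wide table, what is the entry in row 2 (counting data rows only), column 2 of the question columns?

With rows in first-appearance order of respondent, row 2 is respondent=R030. question columns in first-appearance order: q018, q019, q016, q015, q017; column 2 is q019.
Long rows with respondent=R030, question=q019: max(461, 33, 782) = 782.

782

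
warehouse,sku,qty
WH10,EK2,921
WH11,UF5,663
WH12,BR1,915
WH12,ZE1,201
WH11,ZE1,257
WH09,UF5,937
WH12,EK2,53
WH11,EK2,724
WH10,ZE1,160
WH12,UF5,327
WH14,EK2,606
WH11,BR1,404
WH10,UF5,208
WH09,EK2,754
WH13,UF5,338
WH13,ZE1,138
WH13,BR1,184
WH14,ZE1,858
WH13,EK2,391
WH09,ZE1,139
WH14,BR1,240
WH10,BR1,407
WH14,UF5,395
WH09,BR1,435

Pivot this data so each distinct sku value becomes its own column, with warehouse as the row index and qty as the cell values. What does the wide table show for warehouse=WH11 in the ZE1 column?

Wide layout: rows indexed by warehouse, columns are the 4 distinct sku values (EK2, UF5, BR1, ZE1).
Cell (warehouse=WH11, sku=ZE1) draws from the long row where warehouse=WH11 and sku=ZE1, which has qty=257.

257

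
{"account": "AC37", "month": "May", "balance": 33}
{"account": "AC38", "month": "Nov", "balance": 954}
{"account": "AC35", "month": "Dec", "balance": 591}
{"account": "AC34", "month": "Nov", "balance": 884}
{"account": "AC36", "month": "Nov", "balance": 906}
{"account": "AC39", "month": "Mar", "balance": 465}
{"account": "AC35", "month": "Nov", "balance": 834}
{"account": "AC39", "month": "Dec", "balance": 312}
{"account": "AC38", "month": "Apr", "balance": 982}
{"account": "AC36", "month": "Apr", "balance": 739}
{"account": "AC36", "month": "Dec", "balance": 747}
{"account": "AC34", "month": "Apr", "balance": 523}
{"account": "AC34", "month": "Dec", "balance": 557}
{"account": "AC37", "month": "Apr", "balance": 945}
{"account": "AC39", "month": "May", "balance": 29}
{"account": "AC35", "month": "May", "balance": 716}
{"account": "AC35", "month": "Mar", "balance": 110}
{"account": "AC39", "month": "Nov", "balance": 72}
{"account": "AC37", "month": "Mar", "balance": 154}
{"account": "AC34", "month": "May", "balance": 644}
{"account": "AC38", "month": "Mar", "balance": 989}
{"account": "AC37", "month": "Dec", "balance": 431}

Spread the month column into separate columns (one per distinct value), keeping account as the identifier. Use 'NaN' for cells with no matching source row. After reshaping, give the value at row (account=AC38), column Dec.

No long-format row has account=AC38 and month=Dec, so the cell is NaN.

NaN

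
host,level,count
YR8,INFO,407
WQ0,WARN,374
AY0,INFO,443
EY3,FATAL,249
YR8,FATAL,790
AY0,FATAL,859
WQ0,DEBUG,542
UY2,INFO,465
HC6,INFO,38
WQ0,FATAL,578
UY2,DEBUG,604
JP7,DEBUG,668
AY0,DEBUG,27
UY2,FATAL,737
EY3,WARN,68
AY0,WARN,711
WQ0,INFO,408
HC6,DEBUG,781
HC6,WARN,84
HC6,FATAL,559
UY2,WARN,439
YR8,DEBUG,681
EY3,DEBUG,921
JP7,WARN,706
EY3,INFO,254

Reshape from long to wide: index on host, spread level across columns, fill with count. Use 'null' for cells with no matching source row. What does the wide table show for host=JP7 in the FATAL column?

No long-format row has host=JP7 and level=FATAL, so the cell is null.

null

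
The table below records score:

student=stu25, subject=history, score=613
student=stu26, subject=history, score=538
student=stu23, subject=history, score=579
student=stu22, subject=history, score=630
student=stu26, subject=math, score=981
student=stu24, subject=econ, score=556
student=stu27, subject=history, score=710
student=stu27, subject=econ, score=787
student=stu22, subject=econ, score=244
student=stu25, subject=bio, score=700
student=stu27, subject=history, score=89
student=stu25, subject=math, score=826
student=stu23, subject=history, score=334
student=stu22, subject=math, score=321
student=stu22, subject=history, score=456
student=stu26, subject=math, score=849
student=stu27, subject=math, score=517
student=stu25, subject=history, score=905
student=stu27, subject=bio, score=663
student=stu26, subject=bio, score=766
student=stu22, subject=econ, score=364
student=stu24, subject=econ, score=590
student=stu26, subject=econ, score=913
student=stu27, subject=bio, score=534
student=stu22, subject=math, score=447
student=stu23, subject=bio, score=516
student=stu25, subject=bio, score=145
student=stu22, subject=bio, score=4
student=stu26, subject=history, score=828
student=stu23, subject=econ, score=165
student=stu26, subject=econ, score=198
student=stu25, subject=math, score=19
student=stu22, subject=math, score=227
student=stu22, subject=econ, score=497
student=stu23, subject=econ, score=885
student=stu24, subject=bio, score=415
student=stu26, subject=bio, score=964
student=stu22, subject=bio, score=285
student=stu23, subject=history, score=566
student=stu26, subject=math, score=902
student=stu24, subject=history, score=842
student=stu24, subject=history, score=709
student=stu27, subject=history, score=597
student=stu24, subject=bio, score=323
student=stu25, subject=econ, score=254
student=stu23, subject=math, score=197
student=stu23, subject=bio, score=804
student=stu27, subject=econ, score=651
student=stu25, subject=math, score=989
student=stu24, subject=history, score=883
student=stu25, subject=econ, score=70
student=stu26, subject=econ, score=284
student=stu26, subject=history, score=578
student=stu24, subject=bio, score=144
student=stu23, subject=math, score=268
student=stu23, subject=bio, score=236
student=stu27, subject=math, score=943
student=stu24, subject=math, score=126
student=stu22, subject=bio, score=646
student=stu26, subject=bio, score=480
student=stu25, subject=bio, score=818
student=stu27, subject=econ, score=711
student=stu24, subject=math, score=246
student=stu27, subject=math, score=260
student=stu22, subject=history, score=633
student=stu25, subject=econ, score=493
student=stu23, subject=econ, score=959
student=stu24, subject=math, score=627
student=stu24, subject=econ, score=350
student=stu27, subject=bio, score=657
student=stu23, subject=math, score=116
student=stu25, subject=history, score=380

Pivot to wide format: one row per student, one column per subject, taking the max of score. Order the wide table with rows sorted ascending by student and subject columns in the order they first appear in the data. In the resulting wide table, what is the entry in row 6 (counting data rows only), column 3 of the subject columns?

787

With rows sorted ascending by student, row 6 is student=stu27. subject columns in first-appearance order: history, math, econ, bio; column 3 is econ.
Long rows with student=stu27, subject=econ: max(787, 651, 711) = 787.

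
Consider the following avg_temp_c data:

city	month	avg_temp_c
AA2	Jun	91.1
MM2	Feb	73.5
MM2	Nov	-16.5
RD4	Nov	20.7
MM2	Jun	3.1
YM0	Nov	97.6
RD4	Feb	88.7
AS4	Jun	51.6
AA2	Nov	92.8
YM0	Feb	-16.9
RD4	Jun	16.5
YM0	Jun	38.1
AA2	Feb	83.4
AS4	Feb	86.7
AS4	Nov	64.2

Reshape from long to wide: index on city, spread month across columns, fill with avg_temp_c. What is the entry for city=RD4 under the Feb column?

88.7

Wide layout: rows indexed by city, columns are the 3 distinct month values (Jun, Feb, Nov).
Cell (city=RD4, month=Feb) draws from the long row where city=RD4 and month=Feb, which has avg_temp_c=88.7.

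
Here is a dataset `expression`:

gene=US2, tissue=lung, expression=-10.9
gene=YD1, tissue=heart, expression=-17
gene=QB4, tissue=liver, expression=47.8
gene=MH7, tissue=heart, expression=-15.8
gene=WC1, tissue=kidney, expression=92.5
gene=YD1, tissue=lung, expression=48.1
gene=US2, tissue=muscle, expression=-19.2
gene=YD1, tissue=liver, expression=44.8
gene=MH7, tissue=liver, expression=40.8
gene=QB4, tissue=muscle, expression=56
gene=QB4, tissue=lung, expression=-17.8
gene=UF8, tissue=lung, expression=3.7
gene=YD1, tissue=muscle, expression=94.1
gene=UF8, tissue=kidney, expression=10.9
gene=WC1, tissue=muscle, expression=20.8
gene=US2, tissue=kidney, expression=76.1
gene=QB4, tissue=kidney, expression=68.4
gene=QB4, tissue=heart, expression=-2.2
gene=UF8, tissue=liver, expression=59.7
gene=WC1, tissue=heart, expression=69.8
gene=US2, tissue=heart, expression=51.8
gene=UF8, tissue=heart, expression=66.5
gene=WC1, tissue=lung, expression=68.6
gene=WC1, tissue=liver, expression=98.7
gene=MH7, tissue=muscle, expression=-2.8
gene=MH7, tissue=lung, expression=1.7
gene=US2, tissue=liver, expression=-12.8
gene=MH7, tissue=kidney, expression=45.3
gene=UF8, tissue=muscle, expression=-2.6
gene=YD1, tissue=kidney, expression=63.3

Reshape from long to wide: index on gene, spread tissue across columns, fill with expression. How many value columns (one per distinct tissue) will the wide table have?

5 distinct tissue values: lung, heart, liver, kidney, muscle.

5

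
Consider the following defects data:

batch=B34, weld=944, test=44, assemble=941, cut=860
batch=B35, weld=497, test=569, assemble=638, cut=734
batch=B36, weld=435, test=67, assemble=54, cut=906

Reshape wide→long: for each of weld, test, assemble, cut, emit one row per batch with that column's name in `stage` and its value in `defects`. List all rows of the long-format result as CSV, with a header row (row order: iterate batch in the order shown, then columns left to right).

batch,stage,defects
B34,weld,944
B34,test,44
B34,assemble,941
B34,cut,860
B35,weld,497
B35,test,569
B35,assemble,638
B35,cut,734
B36,weld,435
B36,test,67
B36,assemble,54
B36,cut,906

Each (batch, column) pair becomes one row: 3 × 4 = 12 rows.
For example, (B34, weld) → defects=944.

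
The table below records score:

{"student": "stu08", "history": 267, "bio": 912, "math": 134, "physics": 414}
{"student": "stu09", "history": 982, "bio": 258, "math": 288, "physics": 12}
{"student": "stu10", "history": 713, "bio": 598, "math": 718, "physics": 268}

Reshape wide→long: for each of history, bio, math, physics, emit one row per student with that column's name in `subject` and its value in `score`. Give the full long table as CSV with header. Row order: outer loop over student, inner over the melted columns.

Each (student, column) pair becomes one row: 3 × 4 = 12 rows.
For example, (stu08, history) → score=267.

student,subject,score
stu08,history,267
stu08,bio,912
stu08,math,134
stu08,physics,414
stu09,history,982
stu09,bio,258
stu09,math,288
stu09,physics,12
stu10,history,713
stu10,bio,598
stu10,math,718
stu10,physics,268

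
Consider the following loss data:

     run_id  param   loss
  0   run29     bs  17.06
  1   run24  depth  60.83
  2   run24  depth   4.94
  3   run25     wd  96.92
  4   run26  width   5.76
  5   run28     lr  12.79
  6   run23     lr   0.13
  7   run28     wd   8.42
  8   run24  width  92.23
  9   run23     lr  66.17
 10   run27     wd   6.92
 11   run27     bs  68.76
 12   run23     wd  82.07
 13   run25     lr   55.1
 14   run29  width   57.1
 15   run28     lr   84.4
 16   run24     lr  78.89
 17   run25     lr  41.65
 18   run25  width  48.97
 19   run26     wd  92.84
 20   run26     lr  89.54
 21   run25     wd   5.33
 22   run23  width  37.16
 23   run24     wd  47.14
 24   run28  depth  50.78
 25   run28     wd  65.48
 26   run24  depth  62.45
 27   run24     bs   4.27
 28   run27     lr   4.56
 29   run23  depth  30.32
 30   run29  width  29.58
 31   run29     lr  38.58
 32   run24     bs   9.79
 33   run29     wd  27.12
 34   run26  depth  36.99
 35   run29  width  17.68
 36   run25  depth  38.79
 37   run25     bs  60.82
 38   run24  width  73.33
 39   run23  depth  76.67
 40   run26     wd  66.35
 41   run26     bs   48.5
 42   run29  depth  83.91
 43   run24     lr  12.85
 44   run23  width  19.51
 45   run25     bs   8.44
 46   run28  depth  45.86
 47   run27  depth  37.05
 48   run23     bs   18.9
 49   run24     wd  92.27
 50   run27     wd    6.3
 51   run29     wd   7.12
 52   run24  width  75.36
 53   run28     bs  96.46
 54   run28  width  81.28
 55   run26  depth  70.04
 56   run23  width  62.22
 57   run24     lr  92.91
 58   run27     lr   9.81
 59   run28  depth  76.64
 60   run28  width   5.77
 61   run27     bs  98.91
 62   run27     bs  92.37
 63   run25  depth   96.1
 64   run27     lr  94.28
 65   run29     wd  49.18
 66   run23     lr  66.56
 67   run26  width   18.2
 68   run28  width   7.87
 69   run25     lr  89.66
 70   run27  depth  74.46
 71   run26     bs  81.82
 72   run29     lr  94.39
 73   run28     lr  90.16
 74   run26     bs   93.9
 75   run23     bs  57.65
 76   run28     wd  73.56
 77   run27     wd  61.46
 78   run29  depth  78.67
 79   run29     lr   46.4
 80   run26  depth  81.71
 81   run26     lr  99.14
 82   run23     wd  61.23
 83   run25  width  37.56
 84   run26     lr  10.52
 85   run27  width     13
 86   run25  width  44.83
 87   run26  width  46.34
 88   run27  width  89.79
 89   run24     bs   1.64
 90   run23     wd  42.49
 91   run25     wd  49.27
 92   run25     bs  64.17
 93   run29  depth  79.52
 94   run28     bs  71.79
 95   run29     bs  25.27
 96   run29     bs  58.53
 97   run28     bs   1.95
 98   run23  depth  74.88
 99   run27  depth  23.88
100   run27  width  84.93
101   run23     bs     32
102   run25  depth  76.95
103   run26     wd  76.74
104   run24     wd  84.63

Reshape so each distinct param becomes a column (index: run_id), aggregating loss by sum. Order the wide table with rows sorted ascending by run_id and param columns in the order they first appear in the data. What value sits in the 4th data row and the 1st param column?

224.22

With rows sorted ascending by run_id, row 4 is run_id=run26. param columns in first-appearance order: bs, depth, wd, width, lr; column 1 is bs.
Long rows with run_id=run26, param=bs: 48.5 + 81.82 + 93.9 = 224.22.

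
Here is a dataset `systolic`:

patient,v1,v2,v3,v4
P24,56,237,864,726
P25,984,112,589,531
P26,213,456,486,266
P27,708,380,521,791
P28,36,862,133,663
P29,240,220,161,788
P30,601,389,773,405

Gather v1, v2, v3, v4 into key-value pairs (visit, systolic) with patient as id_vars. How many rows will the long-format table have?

7 patient values × 4 melted columns = 28 rows.

28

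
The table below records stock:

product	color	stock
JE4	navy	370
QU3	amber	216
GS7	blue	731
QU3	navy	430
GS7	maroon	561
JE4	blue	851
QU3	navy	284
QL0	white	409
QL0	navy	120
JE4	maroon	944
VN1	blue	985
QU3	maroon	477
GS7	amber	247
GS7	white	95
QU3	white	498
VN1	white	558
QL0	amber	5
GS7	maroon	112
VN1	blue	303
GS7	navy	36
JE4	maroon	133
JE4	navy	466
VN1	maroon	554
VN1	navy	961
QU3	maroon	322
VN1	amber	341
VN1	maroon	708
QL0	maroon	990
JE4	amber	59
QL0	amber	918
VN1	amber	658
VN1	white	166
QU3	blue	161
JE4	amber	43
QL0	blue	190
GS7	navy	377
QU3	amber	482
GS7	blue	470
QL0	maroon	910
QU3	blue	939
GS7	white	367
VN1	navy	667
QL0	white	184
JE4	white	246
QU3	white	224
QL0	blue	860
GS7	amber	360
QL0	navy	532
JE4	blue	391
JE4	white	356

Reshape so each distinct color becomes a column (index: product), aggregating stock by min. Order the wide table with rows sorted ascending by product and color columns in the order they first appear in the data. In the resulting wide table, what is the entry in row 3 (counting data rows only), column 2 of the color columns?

With rows sorted ascending by product, row 3 is product=QL0. color columns in first-appearance order: navy, amber, blue, maroon, white; column 2 is amber.
Long rows with product=QL0, color=amber: min(5, 918) = 5.

5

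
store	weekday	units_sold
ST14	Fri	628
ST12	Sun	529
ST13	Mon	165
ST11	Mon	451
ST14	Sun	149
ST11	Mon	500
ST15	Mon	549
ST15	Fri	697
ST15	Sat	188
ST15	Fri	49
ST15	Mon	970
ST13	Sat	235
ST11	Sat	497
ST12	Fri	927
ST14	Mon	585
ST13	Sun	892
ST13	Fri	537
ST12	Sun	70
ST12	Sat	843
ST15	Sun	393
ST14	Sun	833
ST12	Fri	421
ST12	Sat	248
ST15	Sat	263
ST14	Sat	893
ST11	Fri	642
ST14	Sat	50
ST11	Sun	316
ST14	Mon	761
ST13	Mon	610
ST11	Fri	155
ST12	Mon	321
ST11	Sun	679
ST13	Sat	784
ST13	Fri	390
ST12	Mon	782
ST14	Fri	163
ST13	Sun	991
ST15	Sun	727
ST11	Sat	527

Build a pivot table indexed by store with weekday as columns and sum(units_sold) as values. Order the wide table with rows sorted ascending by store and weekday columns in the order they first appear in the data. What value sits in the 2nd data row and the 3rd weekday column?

With rows sorted ascending by store, row 2 is store=ST12. weekday columns in first-appearance order: Fri, Sun, Mon, Sat; column 3 is Mon.
Long rows with store=ST12, weekday=Mon: 321 + 782 = 1103.

1103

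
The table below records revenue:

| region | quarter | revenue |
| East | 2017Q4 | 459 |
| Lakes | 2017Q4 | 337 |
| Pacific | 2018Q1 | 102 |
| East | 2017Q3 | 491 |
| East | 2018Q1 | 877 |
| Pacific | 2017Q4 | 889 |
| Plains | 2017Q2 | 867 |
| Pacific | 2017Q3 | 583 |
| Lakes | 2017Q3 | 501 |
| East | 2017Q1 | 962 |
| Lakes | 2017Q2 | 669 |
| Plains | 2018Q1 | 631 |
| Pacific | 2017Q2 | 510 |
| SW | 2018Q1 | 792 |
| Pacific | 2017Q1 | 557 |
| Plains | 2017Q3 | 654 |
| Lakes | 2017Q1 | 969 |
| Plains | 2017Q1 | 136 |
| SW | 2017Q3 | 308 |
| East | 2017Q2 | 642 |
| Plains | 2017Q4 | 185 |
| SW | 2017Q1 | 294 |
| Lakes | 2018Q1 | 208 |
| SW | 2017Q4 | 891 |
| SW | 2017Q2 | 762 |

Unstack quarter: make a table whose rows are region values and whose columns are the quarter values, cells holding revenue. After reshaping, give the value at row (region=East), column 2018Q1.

877

Wide layout: rows indexed by region, columns are the 5 distinct quarter values (2017Q4, 2018Q1, 2017Q3, 2017Q2, 2017Q1).
Cell (region=East, quarter=2018Q1) draws from the long row where region=East and quarter=2018Q1, which has revenue=877.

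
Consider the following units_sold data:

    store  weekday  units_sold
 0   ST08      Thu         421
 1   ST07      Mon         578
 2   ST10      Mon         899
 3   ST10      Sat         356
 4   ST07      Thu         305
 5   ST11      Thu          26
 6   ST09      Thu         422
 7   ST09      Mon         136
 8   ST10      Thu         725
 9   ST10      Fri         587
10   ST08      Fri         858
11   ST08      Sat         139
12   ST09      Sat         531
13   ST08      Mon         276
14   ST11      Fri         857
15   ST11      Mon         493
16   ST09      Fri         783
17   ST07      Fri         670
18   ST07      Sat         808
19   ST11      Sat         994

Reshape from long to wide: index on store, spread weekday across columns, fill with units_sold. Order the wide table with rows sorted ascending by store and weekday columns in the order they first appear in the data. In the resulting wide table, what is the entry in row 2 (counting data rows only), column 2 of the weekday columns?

With rows sorted ascending by store, row 2 is store=ST08. weekday columns in first-appearance order: Thu, Mon, Sat, Fri; column 2 is Mon.
Long rows with store=ST08, weekday=Mon: units_sold = 276.

276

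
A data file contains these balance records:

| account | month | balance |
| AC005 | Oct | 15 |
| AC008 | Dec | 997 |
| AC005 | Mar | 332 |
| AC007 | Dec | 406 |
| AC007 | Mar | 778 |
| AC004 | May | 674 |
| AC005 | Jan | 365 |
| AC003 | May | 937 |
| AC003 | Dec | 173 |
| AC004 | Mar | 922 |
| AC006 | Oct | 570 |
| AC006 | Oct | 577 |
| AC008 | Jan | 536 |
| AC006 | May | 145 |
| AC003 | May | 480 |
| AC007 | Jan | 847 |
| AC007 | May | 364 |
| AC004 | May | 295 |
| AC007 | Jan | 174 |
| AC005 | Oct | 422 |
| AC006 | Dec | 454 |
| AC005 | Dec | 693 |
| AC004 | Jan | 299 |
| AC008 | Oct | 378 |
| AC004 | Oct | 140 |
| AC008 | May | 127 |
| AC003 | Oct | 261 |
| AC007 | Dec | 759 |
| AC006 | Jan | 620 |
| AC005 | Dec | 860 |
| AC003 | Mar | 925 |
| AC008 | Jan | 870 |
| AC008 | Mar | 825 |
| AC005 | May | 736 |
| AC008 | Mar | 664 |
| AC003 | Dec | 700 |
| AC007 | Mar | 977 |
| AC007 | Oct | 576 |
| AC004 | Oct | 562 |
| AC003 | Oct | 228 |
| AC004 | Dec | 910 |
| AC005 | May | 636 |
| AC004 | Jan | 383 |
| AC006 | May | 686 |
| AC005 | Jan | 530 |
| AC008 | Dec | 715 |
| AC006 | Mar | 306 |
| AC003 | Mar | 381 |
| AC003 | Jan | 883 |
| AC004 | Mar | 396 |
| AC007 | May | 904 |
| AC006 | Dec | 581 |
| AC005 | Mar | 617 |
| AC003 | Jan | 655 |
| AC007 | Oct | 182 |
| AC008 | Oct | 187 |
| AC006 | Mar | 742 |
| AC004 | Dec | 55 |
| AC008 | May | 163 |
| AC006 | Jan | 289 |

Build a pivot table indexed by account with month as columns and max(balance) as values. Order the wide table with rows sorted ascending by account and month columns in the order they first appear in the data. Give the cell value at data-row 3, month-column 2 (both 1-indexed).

860

With rows sorted ascending by account, row 3 is account=AC005. month columns in first-appearance order: Oct, Dec, Mar, May, Jan; column 2 is Dec.
Long rows with account=AC005, month=Dec: max(693, 860) = 860.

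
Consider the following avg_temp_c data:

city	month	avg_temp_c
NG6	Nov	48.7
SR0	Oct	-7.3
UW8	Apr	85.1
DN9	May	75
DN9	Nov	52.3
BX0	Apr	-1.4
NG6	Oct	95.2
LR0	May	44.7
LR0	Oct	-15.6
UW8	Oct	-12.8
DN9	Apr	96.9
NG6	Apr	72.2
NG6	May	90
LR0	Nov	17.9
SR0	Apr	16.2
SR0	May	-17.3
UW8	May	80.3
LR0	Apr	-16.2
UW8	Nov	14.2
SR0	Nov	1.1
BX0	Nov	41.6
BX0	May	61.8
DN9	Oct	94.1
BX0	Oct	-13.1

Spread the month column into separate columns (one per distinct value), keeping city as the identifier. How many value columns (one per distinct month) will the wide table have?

4 distinct month values: Nov, May, Apr, Oct.

4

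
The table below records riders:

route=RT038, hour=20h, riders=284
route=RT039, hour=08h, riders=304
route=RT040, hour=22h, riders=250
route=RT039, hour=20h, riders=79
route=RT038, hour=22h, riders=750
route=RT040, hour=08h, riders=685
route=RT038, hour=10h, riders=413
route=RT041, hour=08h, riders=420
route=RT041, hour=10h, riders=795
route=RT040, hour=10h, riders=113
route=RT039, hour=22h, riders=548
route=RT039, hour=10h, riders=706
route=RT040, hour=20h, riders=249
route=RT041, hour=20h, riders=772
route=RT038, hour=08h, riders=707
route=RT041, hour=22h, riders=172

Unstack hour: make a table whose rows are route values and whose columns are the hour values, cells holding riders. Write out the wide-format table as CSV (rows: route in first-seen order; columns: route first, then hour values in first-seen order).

route,20h,08h,22h,10h
RT038,284,707,750,413
RT039,79,304,548,706
RT040,249,685,250,113
RT041,772,420,172,795

Columns: route plus the 4 distinct hour values (20h, 08h, 22h, 10h).
For example, row RT038 column 20h takes riders=284 from the long row (RT038, 20h).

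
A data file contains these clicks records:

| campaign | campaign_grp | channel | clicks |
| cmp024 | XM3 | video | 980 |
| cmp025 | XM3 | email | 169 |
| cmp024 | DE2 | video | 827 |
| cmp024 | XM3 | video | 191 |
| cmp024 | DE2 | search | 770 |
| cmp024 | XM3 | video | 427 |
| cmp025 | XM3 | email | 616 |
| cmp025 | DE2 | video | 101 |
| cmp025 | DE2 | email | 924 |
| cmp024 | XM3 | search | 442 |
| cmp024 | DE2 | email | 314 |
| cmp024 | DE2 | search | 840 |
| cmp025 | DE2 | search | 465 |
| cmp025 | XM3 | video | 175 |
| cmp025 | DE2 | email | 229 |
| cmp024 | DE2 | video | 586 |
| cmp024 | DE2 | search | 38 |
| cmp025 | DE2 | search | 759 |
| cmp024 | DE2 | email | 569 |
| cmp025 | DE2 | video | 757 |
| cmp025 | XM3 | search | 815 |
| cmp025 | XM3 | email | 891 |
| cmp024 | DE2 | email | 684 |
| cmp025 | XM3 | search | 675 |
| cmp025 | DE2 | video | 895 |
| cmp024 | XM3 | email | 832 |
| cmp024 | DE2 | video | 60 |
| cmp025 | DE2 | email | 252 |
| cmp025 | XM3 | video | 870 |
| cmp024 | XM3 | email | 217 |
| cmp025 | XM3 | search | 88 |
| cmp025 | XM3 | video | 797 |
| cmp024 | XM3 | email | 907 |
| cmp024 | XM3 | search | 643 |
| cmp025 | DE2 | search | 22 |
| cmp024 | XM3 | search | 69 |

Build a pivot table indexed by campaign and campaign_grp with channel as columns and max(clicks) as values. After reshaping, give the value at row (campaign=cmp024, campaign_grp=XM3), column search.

643

Rows with campaign=cmp024, campaign_grp=XM3 and channel=search: clicks values are 442, 643, 69.
max(442, 643, 69) = 643.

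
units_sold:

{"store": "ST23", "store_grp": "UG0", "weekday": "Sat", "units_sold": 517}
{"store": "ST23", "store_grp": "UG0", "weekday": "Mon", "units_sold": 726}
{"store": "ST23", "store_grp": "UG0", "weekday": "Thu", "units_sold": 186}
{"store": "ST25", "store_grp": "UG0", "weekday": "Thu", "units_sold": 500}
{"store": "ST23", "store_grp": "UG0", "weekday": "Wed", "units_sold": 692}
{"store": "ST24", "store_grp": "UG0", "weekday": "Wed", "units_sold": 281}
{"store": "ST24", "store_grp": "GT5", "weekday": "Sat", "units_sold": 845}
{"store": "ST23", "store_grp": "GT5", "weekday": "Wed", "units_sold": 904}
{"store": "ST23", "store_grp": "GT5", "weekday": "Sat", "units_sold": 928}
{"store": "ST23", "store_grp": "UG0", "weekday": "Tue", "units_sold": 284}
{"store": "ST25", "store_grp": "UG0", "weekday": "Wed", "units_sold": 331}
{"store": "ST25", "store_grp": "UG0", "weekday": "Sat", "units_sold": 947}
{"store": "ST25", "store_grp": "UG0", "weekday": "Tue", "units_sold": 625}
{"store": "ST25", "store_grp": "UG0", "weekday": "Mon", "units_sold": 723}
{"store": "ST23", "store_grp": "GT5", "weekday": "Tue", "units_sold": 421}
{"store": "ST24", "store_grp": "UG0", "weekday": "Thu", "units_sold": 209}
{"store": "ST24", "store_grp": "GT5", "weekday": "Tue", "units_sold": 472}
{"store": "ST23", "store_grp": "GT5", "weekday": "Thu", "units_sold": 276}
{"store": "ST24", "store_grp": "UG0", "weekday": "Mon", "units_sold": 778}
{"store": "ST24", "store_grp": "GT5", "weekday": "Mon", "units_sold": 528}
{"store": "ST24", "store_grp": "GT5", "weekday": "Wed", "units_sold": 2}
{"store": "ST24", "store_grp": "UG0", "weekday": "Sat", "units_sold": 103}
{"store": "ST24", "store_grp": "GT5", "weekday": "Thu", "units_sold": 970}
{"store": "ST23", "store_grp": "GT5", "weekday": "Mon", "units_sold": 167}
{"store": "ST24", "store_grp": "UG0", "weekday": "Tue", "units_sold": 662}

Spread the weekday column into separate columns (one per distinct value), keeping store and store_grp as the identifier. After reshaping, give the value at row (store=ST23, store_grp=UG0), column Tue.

Wide layout: rows indexed by store and store_grp, columns are the 5 distinct weekday values (Sat, Mon, Thu, Wed, Tue).
Cell (store=ST23, store_grp=UG0, weekday=Tue) draws from the long row where store=ST23, store_grp=UG0 and weekday=Tue, which has units_sold=284.

284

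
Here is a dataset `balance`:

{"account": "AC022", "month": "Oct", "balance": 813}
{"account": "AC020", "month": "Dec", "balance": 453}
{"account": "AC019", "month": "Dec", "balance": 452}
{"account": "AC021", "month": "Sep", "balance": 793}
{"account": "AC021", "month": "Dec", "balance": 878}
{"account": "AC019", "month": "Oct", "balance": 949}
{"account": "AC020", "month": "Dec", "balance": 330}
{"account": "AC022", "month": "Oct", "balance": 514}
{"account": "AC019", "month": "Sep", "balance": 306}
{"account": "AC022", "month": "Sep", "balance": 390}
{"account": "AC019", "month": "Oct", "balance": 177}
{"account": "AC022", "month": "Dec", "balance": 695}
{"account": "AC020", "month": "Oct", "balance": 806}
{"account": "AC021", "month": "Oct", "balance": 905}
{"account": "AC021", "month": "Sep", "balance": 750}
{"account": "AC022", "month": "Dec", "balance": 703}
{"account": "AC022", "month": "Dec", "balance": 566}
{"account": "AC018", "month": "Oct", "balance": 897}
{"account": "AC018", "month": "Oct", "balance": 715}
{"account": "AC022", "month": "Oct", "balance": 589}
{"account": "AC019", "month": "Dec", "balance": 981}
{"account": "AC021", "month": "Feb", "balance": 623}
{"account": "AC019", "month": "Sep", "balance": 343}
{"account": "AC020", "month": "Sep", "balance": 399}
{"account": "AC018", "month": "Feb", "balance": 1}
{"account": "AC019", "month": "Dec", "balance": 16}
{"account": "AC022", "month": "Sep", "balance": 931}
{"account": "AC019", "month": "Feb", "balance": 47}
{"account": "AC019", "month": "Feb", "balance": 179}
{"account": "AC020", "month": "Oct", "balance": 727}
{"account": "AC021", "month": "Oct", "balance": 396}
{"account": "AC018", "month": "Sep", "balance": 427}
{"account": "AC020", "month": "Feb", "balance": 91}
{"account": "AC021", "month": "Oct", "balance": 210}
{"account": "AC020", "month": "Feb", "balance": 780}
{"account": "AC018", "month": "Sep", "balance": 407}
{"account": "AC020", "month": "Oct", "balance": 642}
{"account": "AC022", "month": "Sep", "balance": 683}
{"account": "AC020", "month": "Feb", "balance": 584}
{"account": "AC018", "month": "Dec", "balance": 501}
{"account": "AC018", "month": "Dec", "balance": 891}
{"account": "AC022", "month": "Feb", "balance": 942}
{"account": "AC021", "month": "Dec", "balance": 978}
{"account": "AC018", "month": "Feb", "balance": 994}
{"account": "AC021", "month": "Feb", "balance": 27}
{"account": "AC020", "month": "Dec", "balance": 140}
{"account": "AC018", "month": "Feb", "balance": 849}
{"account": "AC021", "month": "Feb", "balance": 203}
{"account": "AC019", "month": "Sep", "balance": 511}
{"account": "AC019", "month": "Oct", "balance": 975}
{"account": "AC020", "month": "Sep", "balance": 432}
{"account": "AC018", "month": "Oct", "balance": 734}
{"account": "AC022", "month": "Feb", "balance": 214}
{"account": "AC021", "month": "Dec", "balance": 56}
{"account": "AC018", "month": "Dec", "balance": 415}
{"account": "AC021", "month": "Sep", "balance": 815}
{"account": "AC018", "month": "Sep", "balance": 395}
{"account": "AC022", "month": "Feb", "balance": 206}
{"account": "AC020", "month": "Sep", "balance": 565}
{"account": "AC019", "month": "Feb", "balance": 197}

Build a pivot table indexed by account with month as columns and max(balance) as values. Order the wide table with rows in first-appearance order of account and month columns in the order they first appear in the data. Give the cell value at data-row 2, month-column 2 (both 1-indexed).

With rows in first-appearance order of account, row 2 is account=AC020. month columns in first-appearance order: Oct, Dec, Sep, Feb; column 2 is Dec.
Long rows with account=AC020, month=Dec: max(453, 330, 140) = 453.

453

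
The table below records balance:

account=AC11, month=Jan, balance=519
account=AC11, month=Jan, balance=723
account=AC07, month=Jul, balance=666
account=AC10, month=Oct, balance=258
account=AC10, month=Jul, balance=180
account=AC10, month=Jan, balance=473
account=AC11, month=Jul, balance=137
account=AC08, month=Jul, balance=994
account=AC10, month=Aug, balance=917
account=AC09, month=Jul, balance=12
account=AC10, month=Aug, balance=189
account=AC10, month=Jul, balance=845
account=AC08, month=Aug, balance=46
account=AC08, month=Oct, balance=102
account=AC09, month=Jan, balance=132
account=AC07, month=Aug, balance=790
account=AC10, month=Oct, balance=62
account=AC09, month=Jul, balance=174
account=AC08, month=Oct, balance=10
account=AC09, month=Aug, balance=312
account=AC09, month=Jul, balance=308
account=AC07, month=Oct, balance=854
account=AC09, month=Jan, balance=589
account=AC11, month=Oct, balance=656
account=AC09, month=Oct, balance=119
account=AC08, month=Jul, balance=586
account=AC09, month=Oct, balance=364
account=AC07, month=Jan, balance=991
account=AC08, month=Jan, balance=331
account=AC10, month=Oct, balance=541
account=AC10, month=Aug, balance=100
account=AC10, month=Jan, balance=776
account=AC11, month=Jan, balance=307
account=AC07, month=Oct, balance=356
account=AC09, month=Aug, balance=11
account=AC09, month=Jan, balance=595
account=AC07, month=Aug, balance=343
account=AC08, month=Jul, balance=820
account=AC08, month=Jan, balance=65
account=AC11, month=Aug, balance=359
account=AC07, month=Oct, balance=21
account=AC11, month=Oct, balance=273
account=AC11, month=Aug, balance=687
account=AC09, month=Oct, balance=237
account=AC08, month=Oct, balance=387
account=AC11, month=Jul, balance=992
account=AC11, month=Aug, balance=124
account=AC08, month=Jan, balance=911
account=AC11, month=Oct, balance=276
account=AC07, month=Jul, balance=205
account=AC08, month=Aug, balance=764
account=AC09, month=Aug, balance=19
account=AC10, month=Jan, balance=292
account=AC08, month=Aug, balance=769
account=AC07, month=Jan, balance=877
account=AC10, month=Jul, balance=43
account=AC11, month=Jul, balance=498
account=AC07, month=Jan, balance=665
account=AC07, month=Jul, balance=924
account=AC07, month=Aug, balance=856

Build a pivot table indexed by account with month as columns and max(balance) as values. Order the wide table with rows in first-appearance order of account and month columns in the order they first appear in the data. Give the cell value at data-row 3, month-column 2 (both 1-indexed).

845

With rows in first-appearance order of account, row 3 is account=AC10. month columns in first-appearance order: Jan, Jul, Oct, Aug; column 2 is Jul.
Long rows with account=AC10, month=Jul: max(180, 845, 43) = 845.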